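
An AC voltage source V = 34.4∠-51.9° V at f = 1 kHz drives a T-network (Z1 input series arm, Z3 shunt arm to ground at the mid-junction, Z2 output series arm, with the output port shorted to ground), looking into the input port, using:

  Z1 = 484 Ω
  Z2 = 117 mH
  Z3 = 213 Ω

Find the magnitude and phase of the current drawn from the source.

Step 1 — Angular frequency: ω = 2π·f = 2π·1000 = 6283 rad/s.
Step 2 — Component impedances:
  Z1: Z = R = 484 Ω
  Z2: Z = jωL = j·6283·0.117 = 0 + j735.1 Ω
  Z3: Z = R = 213 Ω
Step 3 — With the output port shorted to ground, the output series arm Z2 runs from the junction to ground; the shunt arm Z3 also runs from the junction to ground. They appear in parallel: Z3 || Z2 = 196.5 + j56.94 Ω.
Step 4 — Series with input arm Z1: Z_in = Z1 + (Z3 || Z2) = 680.5 + j56.94 Ω = 682.9∠4.8° Ω.
Step 5 — Source phasor: V = 34.4∠-51.9° V = 21.23 - j27.07 V.
Step 6 — Ohm's law: I = V / Z_total = (21.23 - j27.07) / (680.5 + j56.94) = 0.02767 - j0.0421 A.
Step 7 — Convert to polar: |I| = 0.05037 A, ∠I = -56.7°.

I = 0.05037∠-56.7° A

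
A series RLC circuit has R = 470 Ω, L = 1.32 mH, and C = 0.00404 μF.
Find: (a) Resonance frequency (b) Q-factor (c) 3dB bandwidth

Step 1 — Resonance: ω₀ = 1/√(LC) = 1/√(0.00132·4.04e-09) = 4.33e+05 rad/s.
Step 2 — f₀ = ω₀/(2π) = 6.892e+04 Hz.
Step 3 — Series Q: Q = ω₀L/R = 4.33e+05·0.00132/470 = 1.216.
Step 4 — Bandwidth: Δω = ω₀/Q = 3.561e+05 rad/s; BW = Δω/(2π) = 5.667e+04 Hz.

(a) f₀ = 6.892e+04 Hz  (b) Q = 1.216  (c) BW = 5.667e+04 Hz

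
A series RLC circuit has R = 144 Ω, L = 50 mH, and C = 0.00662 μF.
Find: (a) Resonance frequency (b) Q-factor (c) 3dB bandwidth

Step 1 — Resonance condition Im(Z)=0 gives ω₀ = 1/√(LC).
Step 2 — ω₀ = 1/√(0.05·6.62e-09) = 5.496e+04 rad/s.
Step 3 — f₀ = ω₀/(2π) = 8748 Hz.
Step 4 — Series Q: Q = ω₀L/R = 5.496e+04·0.05/144 = 19.09.
Step 5 — 3dB bandwidth: Δω = ω₀/Q = 2880 rad/s; BW = Δω/(2π) = 458.4 Hz.

(a) f₀ = 8748 Hz  (b) Q = 19.09  (c) BW = 458.4 Hz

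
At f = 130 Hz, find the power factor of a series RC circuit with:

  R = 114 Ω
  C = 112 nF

Step 1 — Angular frequency: ω = 2π·f = 2π·130 = 816.8 rad/s.
Step 2 — Component impedances:
  R: Z = R = 114 Ω
  C: Z = 1/(jωC) = -j/(ω·C) = 0 - j1.093e+04 Ω
Step 3 — Series combination: Z_total = R + C = 114 - j1.093e+04 Ω = 1.093e+04∠-89.4° Ω.
Step 4 — Power factor: PF = cos(φ) = Re(Z)/|Z| = 114/1.093e+04 = 0.01043.
Step 5 — Type: Im(Z) = -1.093e+04 ⇒ leading (phase φ = -89.4°).

PF = 0.01043 (leading, φ = -89.4°)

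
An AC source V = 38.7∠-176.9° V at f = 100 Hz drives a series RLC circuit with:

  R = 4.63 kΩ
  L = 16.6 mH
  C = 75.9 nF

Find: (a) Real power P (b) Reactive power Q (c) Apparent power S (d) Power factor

Step 1 — Angular frequency: ω = 2π·f = 2π·100 = 628.3 rad/s.
Step 2 — Component impedances:
  R: Z = R = 4630 Ω
  L: Z = jωL = j·628.3·0.0166 = 0 + j10.43 Ω
  C: Z = 1/(jωC) = -j/(ω·C) = 0 - j2.097e+04 Ω
Step 3 — Series combination: Z_total = R + L + C = 4630 - j2.096e+04 Ω = 2.146e+04∠-77.5° Ω.
Step 4 — Source phasor: V = 38.7∠-176.9° V = -38.64 - j2.093 V.
Step 5 — Current: I = V / Z = -0.0002932 - j0.001779 A = 0.001803∠-99.4° A.
Step 6 — Complex power: S = V·I* = 0.01505 - j0.06813 VA.
Step 7 — Real power: P = Re(S) = 0.01505 W.
Step 8 — Reactive power: Q = Im(S) = -0.06813 VAR.
Step 9 — Apparent power: |S| = 0.06978 VA.
Step 10 — Power factor: PF = P/|S| = 0.2157 (leading).

(a) P = 0.01505 W  (b) Q = -0.06813 VAR  (c) S = 0.06978 VA  (d) PF = 0.2157 (leading)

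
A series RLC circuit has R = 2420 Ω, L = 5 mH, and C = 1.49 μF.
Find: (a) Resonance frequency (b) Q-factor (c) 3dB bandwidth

Step 1 — Resonance condition Im(Z)=0 gives ω₀ = 1/√(LC).
Step 2 — ω₀ = 1/√(0.005·1.49e-06) = 1.159e+04 rad/s.
Step 3 — f₀ = ω₀/(2π) = 1844 Hz.
Step 4 — Series Q: Q = ω₀L/R = 1.159e+04·0.005/2420 = 0.02394.
Step 5 — 3dB bandwidth: Δω = ω₀/Q = 4.84e+05 rad/s; BW = Δω/(2π) = 7.703e+04 Hz.

(a) f₀ = 1844 Hz  (b) Q = 0.02394  (c) BW = 7.703e+04 Hz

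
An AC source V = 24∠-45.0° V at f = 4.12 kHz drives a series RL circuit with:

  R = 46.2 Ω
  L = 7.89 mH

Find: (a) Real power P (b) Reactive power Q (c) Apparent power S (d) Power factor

Step 1 — Angular frequency: ω = 2π·f = 2π·4120 = 2.589e+04 rad/s.
Step 2 — Component impedances:
  R: Z = R = 46.2 Ω
  L: Z = jωL = j·2.589e+04·0.00789 = 0 + j204.2 Ω
Step 3 — Series combination: Z_total = R + L = 46.2 + j204.2 Ω = 209.4∠77.3° Ω.
Step 4 — Source phasor: V = 24∠-45.0° V = 16.97 - j16.97 V.
Step 5 — Current: I = V / Z = -0.06116 - j0.09692 A = 0.1146∠-122.3° A.
Step 6 — Complex power: S = V·I* = 0.6069 + j2.683 VA.
Step 7 — Real power: P = Re(S) = 0.6069 W.
Step 8 — Reactive power: Q = Im(S) = 2.683 VAR.
Step 9 — Apparent power: |S| = 2.751 VA.
Step 10 — Power factor: PF = P/|S| = 0.2206 (lagging).

(a) P = 0.6069 W  (b) Q = 2.683 VAR  (c) S = 2.751 VA  (d) PF = 0.2206 (lagging)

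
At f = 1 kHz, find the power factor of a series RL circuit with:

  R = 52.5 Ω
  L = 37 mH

Step 1 — Angular frequency: ω = 2π·f = 2π·1000 = 6283 rad/s.
Step 2 — Component impedances:
  R: Z = R = 52.5 Ω
  L: Z = jωL = j·6283·0.037 = 0 + j232.5 Ω
Step 3 — Series combination: Z_total = R + L = 52.5 + j232.5 Ω = 238.3∠77.3° Ω.
Step 4 — Power factor: PF = cos(φ) = Re(Z)/|Z| = 52.5/238.3 = 0.2203.
Step 5 — Type: Im(Z) = 232.5 ⇒ lagging (phase φ = 77.3°).

PF = 0.2203 (lagging, φ = 77.3°)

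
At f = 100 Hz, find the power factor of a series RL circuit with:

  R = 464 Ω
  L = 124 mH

Step 1 — Angular frequency: ω = 2π·f = 2π·100 = 628.3 rad/s.
Step 2 — Component impedances:
  R: Z = R = 464 Ω
  L: Z = jωL = j·628.3·0.124 = 0 + j77.91 Ω
Step 3 — Series combination: Z_total = R + L = 464 + j77.91 Ω = 470.5∠9.5° Ω.
Step 4 — Power factor: PF = cos(φ) = Re(Z)/|Z| = 464/470.5 = 0.9862.
Step 5 — Type: Im(Z) = 77.91 ⇒ lagging (phase φ = 9.5°).

PF = 0.9862 (lagging, φ = 9.5°)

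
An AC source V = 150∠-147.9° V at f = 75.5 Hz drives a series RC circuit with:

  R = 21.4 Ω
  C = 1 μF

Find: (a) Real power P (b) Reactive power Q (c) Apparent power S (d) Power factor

Step 1 — Angular frequency: ω = 2π·f = 2π·75.5 = 474.4 rad/s.
Step 2 — Component impedances:
  R: Z = R = 21.4 Ω
  C: Z = 1/(jωC) = -j/(ω·C) = 0 - j2108 Ω
Step 3 — Series combination: Z_total = R + C = 21.4 - j2108 Ω = 2108∠-89.4° Ω.
Step 4 — Source phasor: V = 150∠-147.9° V = -127.1 - j79.71 V.
Step 5 — Current: I = V / Z = 0.0372 - j0.06066 A = 0.07115∠-58.5° A.
Step 6 — Complex power: S = V·I* = 0.1083 - j10.67 VA.
Step 7 — Real power: P = Re(S) = 0.1083 W.
Step 8 — Reactive power: Q = Im(S) = -10.67 VAR.
Step 9 — Apparent power: |S| = 10.67 VA.
Step 10 — Power factor: PF = P/|S| = 0.01015 (leading).

(a) P = 0.1083 W  (b) Q = -10.67 VAR  (c) S = 10.67 VA  (d) PF = 0.01015 (leading)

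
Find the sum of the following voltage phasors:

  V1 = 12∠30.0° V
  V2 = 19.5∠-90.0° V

Step 1 — Convert each phasor to rectangular form:
  V1 = 12·(cos(30.0°) + j·sin(30.0°)) = 10.39 + j6 V
  V2 = 19.5·(cos(-90.0°) + j·sin(-90.0°)) = 0 - j19.5 V
Step 2 — Sum components: V_total = 10.39 - j13.5 V.
Step 3 — Convert to polar: |V_total| = 17.04 V, ∠V_total = -52.4°.

V_total = 17.04∠-52.4° V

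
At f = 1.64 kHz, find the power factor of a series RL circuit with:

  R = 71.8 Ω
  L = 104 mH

Step 1 — Angular frequency: ω = 2π·f = 2π·1640 = 1.03e+04 rad/s.
Step 2 — Component impedances:
  R: Z = R = 71.8 Ω
  L: Z = jωL = j·1.03e+04·0.104 = 0 + j1072 Ω
Step 3 — Series combination: Z_total = R + L = 71.8 + j1072 Ω = 1074∠86.2° Ω.
Step 4 — Power factor: PF = cos(φ) = Re(Z)/|Z| = 71.8/1074 = 0.06685.
Step 5 — Type: Im(Z) = 1072 ⇒ lagging (phase φ = 86.2°).

PF = 0.06685 (lagging, φ = 86.2°)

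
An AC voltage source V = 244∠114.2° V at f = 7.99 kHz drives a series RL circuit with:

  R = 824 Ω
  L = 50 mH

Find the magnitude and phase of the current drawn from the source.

Step 1 — Angular frequency: ω = 2π·f = 2π·7990 = 5.02e+04 rad/s.
Step 2 — Component impedances:
  R: Z = R = 824 Ω
  L: Z = jωL = j·5.02e+04·0.05 = 0 + j2510 Ω
Step 3 — Series combination: Z_total = R + L = 824 + j2510 Ω = 2642∠71.8° Ω.
Step 4 — Source phasor: V = 244∠114.2° V = -100 + j222.6 V.
Step 5 — Ohm's law: I = V / Z_total = (-100 + j222.6) / (824 + j2510) = 0.06823 + j0.06224 A.
Step 6 — Convert to polar: |I| = 0.09236 A, ∠I = 42.4°.

I = 0.09236∠42.4° A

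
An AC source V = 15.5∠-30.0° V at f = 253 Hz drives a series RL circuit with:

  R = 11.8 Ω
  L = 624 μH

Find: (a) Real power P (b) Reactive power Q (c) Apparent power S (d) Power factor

Step 1 — Angular frequency: ω = 2π·f = 2π·253 = 1590 rad/s.
Step 2 — Component impedances:
  R: Z = R = 11.8 Ω
  L: Z = jωL = j·1590·0.000624 = 0 + j0.9919 Ω
Step 3 — Series combination: Z_total = R + L = 11.8 + j0.9919 Ω = 11.84∠4.8° Ω.
Step 4 — Source phasor: V = 15.5∠-30.0° V = 13.42 - j7.75 V.
Step 5 — Current: I = V / Z = 1.075 - j0.7471 A = 1.309∠-34.8° A.
Step 6 — Complex power: S = V·I* = 20.22 + j1.7 VA.
Step 7 — Real power: P = Re(S) = 20.22 W.
Step 8 — Reactive power: Q = Im(S) = 1.7 VAR.
Step 9 — Apparent power: |S| = 20.29 VA.
Step 10 — Power factor: PF = P/|S| = 0.9965 (lagging).

(a) P = 20.22 W  (b) Q = 1.7 VAR  (c) S = 20.29 VA  (d) PF = 0.9965 (lagging)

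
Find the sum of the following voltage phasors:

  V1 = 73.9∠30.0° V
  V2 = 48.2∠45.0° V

Step 1 — Convert each phasor to rectangular form:
  V1 = 73.9·(cos(30.0°) + j·sin(30.0°)) = 64 + j36.95 V
  V2 = 48.2·(cos(45.0°) + j·sin(45.0°)) = 34.08 + j34.08 V
Step 2 — Sum components: V_total = 98.08 + j71.03 V.
Step 3 — Convert to polar: |V_total| = 121.1 V, ∠V_total = 35.9°.

V_total = 121.1∠35.9° V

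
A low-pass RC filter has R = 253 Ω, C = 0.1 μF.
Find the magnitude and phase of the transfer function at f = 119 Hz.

Step 1 — Angular frequency: ω = 2π·119 = 747.7 rad/s.
Step 2 — Transfer function: H(jω) = 1/(1 + jωRC).
Step 3 — Denominator: 1 + jωRC = 1 + j·747.7·253·1e-07 = 1 + j0.01892.
Step 4 — H = 0.9996 - j0.01891.
Step 5 — Magnitude: |H| = 0.9998 (-0.0 dB); phase: φ = -1.1°.

|H| = 0.9998 (-0.0 dB), φ = -1.1°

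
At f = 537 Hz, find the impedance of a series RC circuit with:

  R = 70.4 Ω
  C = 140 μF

Step 1 — Angular frequency: ω = 2π·f = 2π·537 = 3374 rad/s.
Step 2 — Component impedances:
  R: Z = R = 70.4 Ω
  C: Z = 1/(jωC) = -j/(ω·C) = 0 - j2.117 Ω
Step 3 — Series combination: Z_total = R + C = 70.4 - j2.117 Ω = 70.43∠-1.7° Ω.

Z = 70.4 - j2.117 Ω = 70.43∠-1.7° Ω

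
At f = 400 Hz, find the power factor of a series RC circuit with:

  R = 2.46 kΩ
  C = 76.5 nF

Step 1 — Angular frequency: ω = 2π·f = 2π·400 = 2513 rad/s.
Step 2 — Component impedances:
  R: Z = R = 2460 Ω
  C: Z = 1/(jωC) = -j/(ω·C) = 0 - j5201 Ω
Step 3 — Series combination: Z_total = R + C = 2460 - j5201 Ω = 5754∠-64.7° Ω.
Step 4 — Power factor: PF = cos(φ) = Re(Z)/|Z| = 2460/5753.6 = 0.4276.
Step 5 — Type: Im(Z) = -5201 ⇒ leading (phase φ = -64.7°).

PF = 0.4276 (leading, φ = -64.7°)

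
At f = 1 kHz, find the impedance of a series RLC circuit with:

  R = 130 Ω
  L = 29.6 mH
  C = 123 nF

Step 1 — Angular frequency: ω = 2π·f = 2π·1000 = 6283 rad/s.
Step 2 — Component impedances:
  R: Z = R = 130 Ω
  L: Z = jωL = j·6283·0.0296 = 0 + j186 Ω
  C: Z = 1/(jωC) = -j/(ω·C) = 0 - j1294 Ω
Step 3 — Series combination: Z_total = R + L + C = 130 - j1108 Ω = 1116∠-83.3° Ω.

Z = 130 - j1108 Ω = 1116∠-83.3° Ω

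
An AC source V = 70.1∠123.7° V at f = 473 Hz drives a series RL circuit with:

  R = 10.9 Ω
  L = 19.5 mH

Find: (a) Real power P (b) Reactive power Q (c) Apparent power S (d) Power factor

Step 1 — Angular frequency: ω = 2π·f = 2π·473 = 2972 rad/s.
Step 2 — Component impedances:
  R: Z = R = 10.9 Ω
  L: Z = jωL = j·2972·0.0195 = 0 + j57.95 Ω
Step 3 — Series combination: Z_total = R + L = 10.9 + j57.95 Ω = 58.97∠79.3° Ω.
Step 4 — Source phasor: V = 70.1∠123.7° V = -38.89 + j58.32 V.
Step 5 — Current: I = V / Z = 0.85 + j0.831 A = 1.189∠44.4° A.
Step 6 — Complex power: S = V·I* = 15.4 + j81.9 VA.
Step 7 — Real power: P = Re(S) = 15.4 W.
Step 8 — Reactive power: Q = Im(S) = 81.9 VAR.
Step 9 — Apparent power: |S| = 83.33 VA.
Step 10 — Power factor: PF = P/|S| = 0.1848 (lagging).

(a) P = 15.4 W  (b) Q = 81.9 VAR  (c) S = 83.33 VA  (d) PF = 0.1848 (lagging)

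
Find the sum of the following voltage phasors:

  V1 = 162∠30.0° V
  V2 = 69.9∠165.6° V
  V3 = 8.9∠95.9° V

Step 1 — Convert each phasor to rectangular form:
  V1 = 162·(cos(30.0°) + j·sin(30.0°)) = 140.3 + j81 V
  V2 = 69.9·(cos(165.6°) + j·sin(165.6°)) = -67.7 + j17.38 V
  V3 = 8.9·(cos(95.9°) + j·sin(95.9°)) = -0.9149 + j8.853 V
Step 2 — Sum components: V_total = 71.68 + j107.2 V.
Step 3 — Convert to polar: |V_total| = 129 V, ∠V_total = 56.2°.

V_total = 129∠56.2° V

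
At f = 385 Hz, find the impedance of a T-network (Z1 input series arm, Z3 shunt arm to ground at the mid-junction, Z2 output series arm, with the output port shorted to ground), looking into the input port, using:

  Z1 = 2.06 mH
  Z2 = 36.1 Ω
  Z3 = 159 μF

Step 1 — Angular frequency: ω = 2π·f = 2π·385 = 2419 rad/s.
Step 2 — Component impedances:
  Z1: Z = jωL = j·2419·0.00206 = 0 + j4.983 Ω
  Z2: Z = R = 36.1 Ω
  Z3: Z = 1/(jωC) = -j/(ω·C) = 0 - j2.6 Ω
Step 3 — With the output port shorted to ground, the output series arm Z2 runs from the junction to ground; the shunt arm Z3 also runs from the junction to ground. They appear in parallel: Z3 || Z2 = 0.1863 - j2.587 Ω.
Step 4 — Series with input arm Z1: Z_in = Z1 + (Z3 || Z2) = 0.1863 + j2.397 Ω = 2.404∠85.6° Ω.

Z = 0.1863 + j2.397 Ω = 2.404∠85.6° Ω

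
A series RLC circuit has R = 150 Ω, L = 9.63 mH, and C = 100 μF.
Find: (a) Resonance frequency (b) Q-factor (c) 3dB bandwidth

Step 1 — Resonance condition Im(Z)=0 gives ω₀ = 1/√(LC).
Step 2 — ω₀ = 1/√(0.00963·0.0001) = 1019 rad/s.
Step 3 — f₀ = ω₀/(2π) = 162.2 Hz.
Step 4 — Series Q: Q = ω₀L/R = 1019·0.00963/150 = 0.06542.
Step 5 — 3dB bandwidth: Δω = ω₀/Q = 1.558e+04 rad/s; BW = Δω/(2π) = 2479 Hz.

(a) f₀ = 162.2 Hz  (b) Q = 0.06542  (c) BW = 2479 Hz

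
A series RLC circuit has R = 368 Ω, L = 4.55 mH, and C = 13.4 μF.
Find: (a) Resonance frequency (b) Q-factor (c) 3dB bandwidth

Step 1 — Resonance condition Im(Z)=0 gives ω₀ = 1/√(LC).
Step 2 — ω₀ = 1/√(0.00455·1.34e-05) = 4050 rad/s.
Step 3 — f₀ = ω₀/(2π) = 644.6 Hz.
Step 4 — Series Q: Q = ω₀L/R = 4050·0.00455/368 = 0.05007.
Step 5 — 3dB bandwidth: Δω = ω₀/Q = 8.088e+04 rad/s; BW = Δω/(2π) = 1.287e+04 Hz.

(a) f₀ = 644.6 Hz  (b) Q = 0.05007  (c) BW = 1.287e+04 Hz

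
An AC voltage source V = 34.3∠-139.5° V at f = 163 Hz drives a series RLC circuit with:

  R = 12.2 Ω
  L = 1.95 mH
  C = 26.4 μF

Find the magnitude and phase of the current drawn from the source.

Step 1 — Angular frequency: ω = 2π·f = 2π·163 = 1024 rad/s.
Step 2 — Component impedances:
  R: Z = R = 12.2 Ω
  L: Z = jωL = j·1024·0.00195 = 0 + j1.997 Ω
  C: Z = 1/(jωC) = -j/(ω·C) = 0 - j36.99 Ω
Step 3 — Series combination: Z_total = R + L + C = 12.2 - j34.99 Ω = 37.05∠-70.8° Ω.
Step 4 — Source phasor: V = 34.3∠-139.5° V = -26.08 - j22.28 V.
Step 5 — Ohm's law: I = V / Z_total = (-26.08 - j22.28) / (12.2 - j34.99) = 0.3359 - j0.8626 A.
Step 6 — Convert to polar: |I| = 0.9257 A, ∠I = -68.7°.

I = 0.9257∠-68.7° A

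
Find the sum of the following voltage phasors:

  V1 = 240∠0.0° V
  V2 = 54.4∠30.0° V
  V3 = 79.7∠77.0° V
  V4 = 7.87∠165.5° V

Step 1 — Convert each phasor to rectangular form:
  V1 = 240·(cos(0.0°) + j·sin(0.0°)) = 240 V
  V2 = 54.4·(cos(30.0°) + j·sin(30.0°)) = 47.11 + j27.2 V
  V3 = 79.7·(cos(77.0°) + j·sin(77.0°)) = 17.93 + j77.66 V
  V4 = 7.87·(cos(165.5°) + j·sin(165.5°)) = -7.619 + j1.97 V
Step 2 — Sum components: V_total = 297.4 + j106.8 V.
Step 3 — Convert to polar: |V_total| = 316 V, ∠V_total = 19.8°.

V_total = 316∠19.8° V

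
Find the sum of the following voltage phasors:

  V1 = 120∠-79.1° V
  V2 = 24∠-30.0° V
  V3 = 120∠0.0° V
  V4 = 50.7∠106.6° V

Step 1 — Convert each phasor to rectangular form:
  V1 = 120·(cos(-79.1°) + j·sin(-79.1°)) = 22.69 - j117.8 V
  V2 = 24·(cos(-30.0°) + j·sin(-30.0°)) = 20.78 - j12 V
  V3 = 120·(cos(0.0°) + j·sin(0.0°)) = 120 V
  V4 = 50.7·(cos(106.6°) + j·sin(106.6°)) = -14.48 + j48.59 V
Step 2 — Sum components: V_total = 149 - j81.25 V.
Step 3 — Convert to polar: |V_total| = 169.7 V, ∠V_total = -28.6°.

V_total = 169.7∠-28.6° V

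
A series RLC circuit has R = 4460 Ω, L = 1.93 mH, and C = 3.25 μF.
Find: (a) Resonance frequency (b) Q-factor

Step 1 — Resonance condition Im(Z)=0 gives ω₀ = 1/√(LC).
Step 2 — ω₀ = 1/√(0.00193·3.25e-06) = 1.263e+04 rad/s.
Step 3 — f₀ = ω₀/(2π) = 2010 Hz.
Step 4 — Series Q: Q = ω₀L/R = 1.263e+04·0.00193/4460 = 0.005464.

(a) f₀ = 2010 Hz  (b) Q = 0.005464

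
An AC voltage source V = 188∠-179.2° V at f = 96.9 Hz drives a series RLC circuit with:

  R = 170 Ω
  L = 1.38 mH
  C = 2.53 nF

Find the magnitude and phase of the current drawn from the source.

Step 1 — Angular frequency: ω = 2π·f = 2π·96.9 = 608.8 rad/s.
Step 2 — Component impedances:
  R: Z = R = 170 Ω
  L: Z = jωL = j·608.8·0.00138 = 0 + j0.8402 Ω
  C: Z = 1/(jωC) = -j/(ω·C) = 0 - j6.492e+05 Ω
Step 3 — Series combination: Z_total = R + L + C = 170 - j6.492e+05 Ω = 6.492e+05∠-90.0° Ω.
Step 4 — Source phasor: V = 188∠-179.2° V = -188 - j2.625 V.
Step 5 — Ohm's law: I = V / Z_total = (-188 - j2.625) / (170 - j6.492e+05) = 3.967e-06 - j0.0002896 A.
Step 6 — Convert to polar: |I| = 0.0002896 A, ∠I = -89.2°.

I = 0.0002896∠-89.2° A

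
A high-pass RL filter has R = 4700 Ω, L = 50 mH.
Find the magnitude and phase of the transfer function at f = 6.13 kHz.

Step 1 — Angular frequency: ω = 2π·6130 = 3.852e+04 rad/s.
Step 2 — Transfer function: H(jω) = jωL/(R + jωL).
Step 3 — Numerator jωL = j·1926; denominator R + jωL = 4700 + j1926.
Step 4 — H = 0.1438 + j0.3508.
Step 5 — Magnitude: |H| = 0.3792 (-8.4 dB); phase: φ = 67.7°.

|H| = 0.3792 (-8.4 dB), φ = 67.7°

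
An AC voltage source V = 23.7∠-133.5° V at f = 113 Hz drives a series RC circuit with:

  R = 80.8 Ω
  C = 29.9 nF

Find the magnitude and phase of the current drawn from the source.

Step 1 — Angular frequency: ω = 2π·f = 2π·113 = 710 rad/s.
Step 2 — Component impedances:
  R: Z = R = 80.8 Ω
  C: Z = 1/(jωC) = -j/(ω·C) = 0 - j4.711e+04 Ω
Step 3 — Series combination: Z_total = R + C = 80.8 - j4.711e+04 Ω = 4.711e+04∠-89.9° Ω.
Step 4 — Source phasor: V = 23.7∠-133.5° V = -16.31 - j17.19 V.
Step 5 — Ohm's law: I = V / Z_total = (-16.31 - j17.19) / (80.8 - j4.711e+04) = 0.0003644 - j0.000347 A.
Step 6 — Convert to polar: |I| = 0.0005031 A, ∠I = -43.6°.

I = 0.0005031∠-43.6° A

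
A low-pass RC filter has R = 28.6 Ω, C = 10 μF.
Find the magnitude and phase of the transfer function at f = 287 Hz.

Step 1 — Angular frequency: ω = 2π·287 = 1803 rad/s.
Step 2 — Transfer function: H(jω) = 1/(1 + jωRC).
Step 3 — Denominator: 1 + jωRC = 1 + j·1803·28.6·1e-05 = 1 + j0.5157.
Step 4 — H = 0.7899 - j0.4074.
Step 5 — Magnitude: |H| = 0.8888 (-1.0 dB); phase: φ = -27.3°.

|H| = 0.8888 (-1.0 dB), φ = -27.3°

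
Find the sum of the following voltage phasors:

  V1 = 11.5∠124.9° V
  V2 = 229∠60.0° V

Step 1 — Convert each phasor to rectangular form:
  V1 = 11.5·(cos(124.9°) + j·sin(124.9°)) = -6.58 + j9.432 V
  V2 = 229·(cos(60.0°) + j·sin(60.0°)) = 114.5 + j198.3 V
Step 2 — Sum components: V_total = 107.9 + j207.8 V.
Step 3 — Convert to polar: |V_total| = 234.1 V, ∠V_total = 62.5°.

V_total = 234.1∠62.5° V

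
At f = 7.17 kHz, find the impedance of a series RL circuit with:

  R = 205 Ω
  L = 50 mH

Step 1 — Angular frequency: ω = 2π·f = 2π·7170 = 4.505e+04 rad/s.
Step 2 — Component impedances:
  R: Z = R = 205 Ω
  L: Z = jωL = j·4.505e+04·0.05 = 0 + j2253 Ω
Step 3 — Series combination: Z_total = R + L = 205 + j2253 Ω = 2262∠84.8° Ω.

Z = 205 + j2253 Ω = 2262∠84.8° Ω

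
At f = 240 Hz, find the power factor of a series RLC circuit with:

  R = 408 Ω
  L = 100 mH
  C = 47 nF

Step 1 — Angular frequency: ω = 2π·f = 2π·240 = 1508 rad/s.
Step 2 — Component impedances:
  R: Z = R = 408 Ω
  L: Z = jωL = j·1508·0.1 = 0 + j150.8 Ω
  C: Z = 1/(jωC) = -j/(ω·C) = 0 - j1.411e+04 Ω
Step 3 — Series combination: Z_total = R + L + C = 408 - j1.396e+04 Ω = 1.396e+04∠-88.3° Ω.
Step 4 — Power factor: PF = cos(φ) = Re(Z)/|Z| = 408/13965 = 0.02922.
Step 5 — Type: Im(Z) = -1.396e+04 ⇒ leading (phase φ = -88.3°).

PF = 0.02922 (leading, φ = -88.3°)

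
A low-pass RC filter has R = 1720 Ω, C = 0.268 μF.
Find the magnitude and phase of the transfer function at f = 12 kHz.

Step 1 — Angular frequency: ω = 2π·1.2e+04 = 7.54e+04 rad/s.
Step 2 — Transfer function: H(jω) = 1/(1 + jωRC).
Step 3 — Denominator: 1 + jωRC = 1 + j·7.54e+04·1720·2.68e-07 = 1 + j34.76.
Step 4 — H = 0.0008272 - j0.02875.
Step 5 — Magnitude: |H| = 0.02876 (-30.8 dB); phase: φ = -88.4°.

|H| = 0.02876 (-30.8 dB), φ = -88.4°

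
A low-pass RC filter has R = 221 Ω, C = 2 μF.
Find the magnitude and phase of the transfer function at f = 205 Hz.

Step 1 — Angular frequency: ω = 2π·205 = 1288 rad/s.
Step 2 — Transfer function: H(jω) = 1/(1 + jωRC).
Step 3 — Denominator: 1 + jωRC = 1 + j·1288·221·2e-06 = 1 + j0.5693.
Step 4 — H = 0.7552 - j0.43.
Step 5 — Magnitude: |H| = 0.869 (-1.2 dB); phase: φ = -29.7°.

|H| = 0.869 (-1.2 dB), φ = -29.7°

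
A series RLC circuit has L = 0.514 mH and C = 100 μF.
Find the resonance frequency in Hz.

Step 1 — Resonance condition Im(Z)=0 gives ω₀ = 1/√(LC).
Step 2 — ω₀ = 1/√(0.000514·0.0001) = 4411 rad/s.
Step 3 — f₀ = ω₀/(2π) = 702 Hz.

f₀ = 702 Hz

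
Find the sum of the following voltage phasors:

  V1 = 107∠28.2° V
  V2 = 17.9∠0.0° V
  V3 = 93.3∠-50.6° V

Step 1 — Convert each phasor to rectangular form:
  V1 = 107·(cos(28.2°) + j·sin(28.2°)) = 94.3 + j50.56 V
  V2 = 17.9·(cos(0.0°) + j·sin(0.0°)) = 17.9 V
  V3 = 93.3·(cos(-50.6°) + j·sin(-50.6°)) = 59.22 - j72.1 V
Step 2 — Sum components: V_total = 171.4 - j21.53 V.
Step 3 — Convert to polar: |V_total| = 172.8 V, ∠V_total = -7.2°.

V_total = 172.8∠-7.2° V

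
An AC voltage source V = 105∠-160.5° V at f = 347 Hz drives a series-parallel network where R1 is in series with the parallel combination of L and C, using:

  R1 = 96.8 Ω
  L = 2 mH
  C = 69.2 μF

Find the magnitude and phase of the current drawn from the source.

Step 1 — Angular frequency: ω = 2π·f = 2π·347 = 2180 rad/s.
Step 2 — Component impedances:
  R1: Z = R = 96.8 Ω
  L: Z = jωL = j·2180·0.002 = 0 + j4.361 Ω
  C: Z = 1/(jωC) = -j/(ω·C) = 0 - j6.628 Ω
Step 3 — Parallel branch: L || C = 1/(1/L + 1/C) = 0 + j12.75 Ω.
Step 4 — Series with R1: Z_total = R1 + (L || C) = 96.8 + j12.75 Ω = 97.64∠7.5° Ω.
Step 5 — Source phasor: V = 105∠-160.5° V = -98.98 - j35.05 V.
Step 6 — Ohm's law: I = V / Z_total = (-98.98 - j35.05) / (96.8 + j12.75) = -1.052 - j0.2236 A.
Step 7 — Convert to polar: |I| = 1.075 A, ∠I = -168.0°.

I = 1.075∠-168.0° A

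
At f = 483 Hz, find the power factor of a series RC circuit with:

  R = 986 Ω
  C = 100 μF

Step 1 — Angular frequency: ω = 2π·f = 2π·483 = 3035 rad/s.
Step 2 — Component impedances:
  R: Z = R = 986 Ω
  C: Z = 1/(jωC) = -j/(ω·C) = 0 - j3.295 Ω
Step 3 — Series combination: Z_total = R + C = 986 - j3.295 Ω = 986∠-0.2° Ω.
Step 4 — Power factor: PF = cos(φ) = Re(Z)/|Z| = 986/986 = 1.
Step 5 — Type: Im(Z) = -3.295 ⇒ leading (phase φ = -0.2°).

PF = 1 (leading, φ = -0.2°)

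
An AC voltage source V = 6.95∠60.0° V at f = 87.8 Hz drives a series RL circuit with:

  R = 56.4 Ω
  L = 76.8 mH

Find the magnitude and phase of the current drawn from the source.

Step 1 — Angular frequency: ω = 2π·f = 2π·87.8 = 551.7 rad/s.
Step 2 — Component impedances:
  R: Z = R = 56.4 Ω
  L: Z = jωL = j·551.7·0.0768 = 0 + j42.37 Ω
Step 3 — Series combination: Z_total = R + L = 56.4 + j42.37 Ω = 70.54∠36.9° Ω.
Step 4 — Source phasor: V = 6.95∠60.0° V = 3.475 + j6.019 V.
Step 5 — Ohm's law: I = V / Z_total = (3.475 + j6.019) / (56.4 + j42.37) = 0.09063 + j0.03863 A.
Step 6 — Convert to polar: |I| = 0.09852 A, ∠I = 23.1°.

I = 0.09852∠23.1° A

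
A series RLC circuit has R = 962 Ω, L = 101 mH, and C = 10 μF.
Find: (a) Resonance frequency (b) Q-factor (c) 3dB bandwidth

Step 1 — Resonance condition Im(Z)=0 gives ω₀ = 1/√(LC).
Step 2 — ω₀ = 1/√(0.101·1e-05) = 995 rad/s.
Step 3 — f₀ = ω₀/(2π) = 158.4 Hz.
Step 4 — Series Q: Q = ω₀L/R = 995·0.101/962 = 0.1045.
Step 5 — 3dB bandwidth: Δω = ω₀/Q = 9525 rad/s; BW = Δω/(2π) = 1516 Hz.

(a) f₀ = 158.4 Hz  (b) Q = 0.1045  (c) BW = 1516 Hz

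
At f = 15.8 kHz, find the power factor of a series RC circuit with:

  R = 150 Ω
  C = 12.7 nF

Step 1 — Angular frequency: ω = 2π·f = 2π·1.58e+04 = 9.927e+04 rad/s.
Step 2 — Component impedances:
  R: Z = R = 150 Ω
  C: Z = 1/(jωC) = -j/(ω·C) = 0 - j793.2 Ω
Step 3 — Series combination: Z_total = R + C = 150 - j793.2 Ω = 807.2∠-79.3° Ω.
Step 4 — Power factor: PF = cos(φ) = Re(Z)/|Z| = 150/807.2 = 0.1858.
Step 5 — Type: Im(Z) = -793.2 ⇒ leading (phase φ = -79.3°).

PF = 0.1858 (leading, φ = -79.3°)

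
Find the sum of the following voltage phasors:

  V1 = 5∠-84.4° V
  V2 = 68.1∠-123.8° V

Step 1 — Convert each phasor to rectangular form:
  V1 = 5·(cos(-84.4°) + j·sin(-84.4°)) = 0.4879 - j4.976 V
  V2 = 68.1·(cos(-123.8°) + j·sin(-123.8°)) = -37.88 - j56.59 V
Step 2 — Sum components: V_total = -37.4 - j61.57 V.
Step 3 — Convert to polar: |V_total| = 72.03 V, ∠V_total = -121.3°.

V_total = 72.03∠-121.3° V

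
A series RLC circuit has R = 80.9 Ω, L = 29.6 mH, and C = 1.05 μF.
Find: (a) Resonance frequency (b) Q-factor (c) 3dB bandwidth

Step 1 — Resonance: ω₀ = 1/√(LC) = 1/√(0.0296·1.05e-06) = 5672 rad/s.
Step 2 — f₀ = ω₀/(2π) = 902.8 Hz.
Step 3 — Series Q: Q = ω₀L/R = 5672·0.0296/80.9 = 2.075.
Step 4 — Bandwidth: Δω = ω₀/Q = 2733 rad/s; BW = Δω/(2π) = 435 Hz.

(a) f₀ = 902.8 Hz  (b) Q = 2.075  (c) BW = 435 Hz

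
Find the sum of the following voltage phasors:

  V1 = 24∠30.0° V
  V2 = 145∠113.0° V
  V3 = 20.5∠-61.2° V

Step 1 — Convert each phasor to rectangular form:
  V1 = 24·(cos(30.0°) + j·sin(30.0°)) = 20.78 + j12 V
  V2 = 145·(cos(113.0°) + j·sin(113.0°)) = -56.66 + j133.5 V
  V3 = 20.5·(cos(-61.2°) + j·sin(-61.2°)) = 9.876 - j17.96 V
Step 2 — Sum components: V_total = -26 + j127.5 V.
Step 3 — Convert to polar: |V_total| = 130.1 V, ∠V_total = 101.5°.

V_total = 130.1∠101.5° V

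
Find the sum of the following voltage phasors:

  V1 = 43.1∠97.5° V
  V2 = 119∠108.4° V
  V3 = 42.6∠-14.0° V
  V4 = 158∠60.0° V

Step 1 — Convert each phasor to rectangular form:
  V1 = 43.1·(cos(97.5°) + j·sin(97.5°)) = -5.626 + j42.73 V
  V2 = 119·(cos(108.4°) + j·sin(108.4°)) = -37.56 + j112.9 V
  V3 = 42.6·(cos(-14.0°) + j·sin(-14.0°)) = 41.33 - j10.31 V
  V4 = 158·(cos(60.0°) + j·sin(60.0°)) = 79 + j136.8 V
Step 2 — Sum components: V_total = 77.15 + j282.2 V.
Step 3 — Convert to polar: |V_total| = 292.5 V, ∠V_total = 74.7°.

V_total = 292.5∠74.7° V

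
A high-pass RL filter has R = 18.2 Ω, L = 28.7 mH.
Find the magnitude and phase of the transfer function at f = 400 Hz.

Step 1 — Angular frequency: ω = 2π·400 = 2513 rad/s.
Step 2 — Transfer function: H(jω) = jωL/(R + jωL).
Step 3 — Numerator jωL = j·72.13; denominator R + jωL = 18.2 + j72.13.
Step 4 — H = 0.9401 + j0.2372.
Step 5 — Magnitude: |H| = 0.9696 (-0.3 dB); phase: φ = 14.2°.

|H| = 0.9696 (-0.3 dB), φ = 14.2°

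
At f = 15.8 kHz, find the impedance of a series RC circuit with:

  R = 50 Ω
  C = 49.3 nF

Step 1 — Angular frequency: ω = 2π·f = 2π·1.58e+04 = 9.927e+04 rad/s.
Step 2 — Component impedances:
  R: Z = R = 50 Ω
  C: Z = 1/(jωC) = -j/(ω·C) = 0 - j204.3 Ω
Step 3 — Series combination: Z_total = R + C = 50 - j204.3 Ω = 210.4∠-76.2° Ω.

Z = 50 - j204.3 Ω = 210.4∠-76.2° Ω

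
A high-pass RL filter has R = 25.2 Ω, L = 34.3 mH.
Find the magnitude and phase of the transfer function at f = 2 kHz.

Step 1 — Angular frequency: ω = 2π·2000 = 1.257e+04 rad/s.
Step 2 — Transfer function: H(jω) = jωL/(R + jωL).
Step 3 — Numerator jωL = j·431; denominator R + jωL = 25.2 + j431.
Step 4 — H = 0.9966 + j0.05827.
Step 5 — Magnitude: |H| = 0.9983 (-0.0 dB); phase: φ = 3.3°.

|H| = 0.9983 (-0.0 dB), φ = 3.3°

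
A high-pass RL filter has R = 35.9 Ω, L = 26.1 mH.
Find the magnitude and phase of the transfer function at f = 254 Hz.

Step 1 — Angular frequency: ω = 2π·254 = 1596 rad/s.
Step 2 — Transfer function: H(jω) = jωL/(R + jωL).
Step 3 — Numerator jωL = j·41.65; denominator R + jωL = 35.9 + j41.65.
Step 4 — H = 0.5738 + j0.4945.
Step 5 — Magnitude: |H| = 0.7575 (-2.4 dB); phase: φ = 40.8°.

|H| = 0.7575 (-2.4 dB), φ = 40.8°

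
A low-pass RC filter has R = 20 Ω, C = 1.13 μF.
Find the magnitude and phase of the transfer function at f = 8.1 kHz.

Step 1 — Angular frequency: ω = 2π·8100 = 5.089e+04 rad/s.
Step 2 — Transfer function: H(jω) = 1/(1 + jωRC).
Step 3 — Denominator: 1 + jωRC = 1 + j·5.089e+04·20·1.13e-06 = 1 + j1.15.
Step 4 — H = 0.4305 - j0.4951.
Step 5 — Magnitude: |H| = 0.6561 (-3.7 dB); phase: φ = -49.0°.

|H| = 0.6561 (-3.7 dB), φ = -49.0°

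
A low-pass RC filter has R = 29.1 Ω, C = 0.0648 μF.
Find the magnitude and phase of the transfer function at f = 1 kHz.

Step 1 — Angular frequency: ω = 2π·1000 = 6283 rad/s.
Step 2 — Transfer function: H(jω) = 1/(1 + jωRC).
Step 3 — Denominator: 1 + jωRC = 1 + j·6283·29.1·6.48e-08 = 1 + j0.01185.
Step 4 — H = 0.9999 - j0.01185.
Step 5 — Magnitude: |H| = 0.9999 (-0.0 dB); phase: φ = -0.7°.

|H| = 0.9999 (-0.0 dB), φ = -0.7°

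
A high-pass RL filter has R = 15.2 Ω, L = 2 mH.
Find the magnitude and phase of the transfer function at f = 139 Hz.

Step 1 — Angular frequency: ω = 2π·139 = 873.4 rad/s.
Step 2 — Transfer function: H(jω) = jωL/(R + jωL).
Step 3 — Numerator jωL = j·1.747; denominator R + jωL = 15.2 + j1.747.
Step 4 — H = 0.01303 + j0.1134.
Step 5 — Magnitude: |H| = 0.1142 (-18.8 dB); phase: φ = 83.4°.

|H| = 0.1142 (-18.8 dB), φ = 83.4°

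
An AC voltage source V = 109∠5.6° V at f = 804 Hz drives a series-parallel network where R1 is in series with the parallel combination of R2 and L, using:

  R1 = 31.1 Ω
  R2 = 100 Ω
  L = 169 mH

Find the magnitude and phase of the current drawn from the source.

Step 1 — Angular frequency: ω = 2π·f = 2π·804 = 5052 rad/s.
Step 2 — Component impedances:
  R1: Z = R = 31.1 Ω
  R2: Z = R = 100 Ω
  L: Z = jωL = j·5052·0.169 = 0 + j853.7 Ω
Step 3 — Parallel branch: R2 || L = 1/(1/R2 + 1/L) = 98.65 + j11.55 Ω.
Step 4 — Series with R1: Z_total = R1 + (R2 || L) = 129.7 + j11.55 Ω = 130.3∠5.1° Ω.
Step 5 — Source phasor: V = 109∠5.6° V = 108.5 + j10.64 V.
Step 6 — Ohm's law: I = V / Z_total = (108.5 + j10.64) / (129.7 + j11.55) = 0.8368 + j0.007461 A.
Step 7 — Convert to polar: |I| = 0.8368 A, ∠I = 0.5°.

I = 0.8368∠0.5° A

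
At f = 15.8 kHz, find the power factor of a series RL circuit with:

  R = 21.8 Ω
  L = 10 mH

Step 1 — Angular frequency: ω = 2π·f = 2π·1.58e+04 = 9.927e+04 rad/s.
Step 2 — Component impedances:
  R: Z = R = 21.8 Ω
  L: Z = jωL = j·9.927e+04·0.01 = 0 + j992.7 Ω
Step 3 — Series combination: Z_total = R + L = 21.8 + j992.7 Ω = 993∠88.7° Ω.
Step 4 — Power factor: PF = cos(φ) = Re(Z)/|Z| = 21.8/993 = 0.02195.
Step 5 — Type: Im(Z) = 992.7 ⇒ lagging (phase φ = 88.7°).

PF = 0.02195 (lagging, φ = 88.7°)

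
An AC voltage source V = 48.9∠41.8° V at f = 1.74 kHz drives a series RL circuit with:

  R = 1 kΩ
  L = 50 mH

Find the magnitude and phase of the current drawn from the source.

Step 1 — Angular frequency: ω = 2π·f = 2π·1740 = 1.093e+04 rad/s.
Step 2 — Component impedances:
  R: Z = R = 1000 Ω
  L: Z = jωL = j·1.093e+04·0.05 = 0 + j546.6 Ω
Step 3 — Series combination: Z_total = R + L = 1000 + j546.6 Ω = 1140∠28.7° Ω.
Step 4 — Source phasor: V = 48.9∠41.8° V = 36.45 + j32.59 V.
Step 5 — Ohm's law: I = V / Z_total = (36.45 + j32.59) / (1000 + j546.6) = 0.04178 + j0.009752 A.
Step 6 — Convert to polar: |I| = 0.04291 A, ∠I = 13.1°.

I = 0.04291∠13.1° A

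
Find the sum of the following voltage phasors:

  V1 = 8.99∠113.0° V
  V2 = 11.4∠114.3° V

Step 1 — Convert each phasor to rectangular form:
  V1 = 8.99·(cos(113.0°) + j·sin(113.0°)) = -3.513 + j8.275 V
  V2 = 11.4·(cos(114.3°) + j·sin(114.3°)) = -4.691 + j10.39 V
Step 2 — Sum components: V_total = -8.204 + j18.67 V.
Step 3 — Convert to polar: |V_total| = 20.39 V, ∠V_total = 113.7°.

V_total = 20.39∠113.7° V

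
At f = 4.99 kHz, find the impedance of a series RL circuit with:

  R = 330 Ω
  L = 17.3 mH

Step 1 — Angular frequency: ω = 2π·f = 2π·4990 = 3.135e+04 rad/s.
Step 2 — Component impedances:
  R: Z = R = 330 Ω
  L: Z = jωL = j·3.135e+04·0.0173 = 0 + j542.4 Ω
Step 3 — Series combination: Z_total = R + L = 330 + j542.4 Ω = 634.9∠58.7° Ω.

Z = 330 + j542.4 Ω = 634.9∠58.7° Ω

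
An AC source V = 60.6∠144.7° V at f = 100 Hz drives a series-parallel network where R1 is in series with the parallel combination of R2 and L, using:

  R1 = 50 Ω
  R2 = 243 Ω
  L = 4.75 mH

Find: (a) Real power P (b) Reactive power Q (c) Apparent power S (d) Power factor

Step 1 — Angular frequency: ω = 2π·f = 2π·100 = 628.3 rad/s.
Step 2 — Component impedances:
  R1: Z = R = 50 Ω
  R2: Z = R = 243 Ω
  L: Z = jωL = j·628.3·0.00475 = 0 + j2.985 Ω
Step 3 — Parallel branch: R2 || L = 1/(1/R2 + 1/L) = 0.03665 + j2.984 Ω.
Step 4 — Series with R1: Z_total = R1 + (R2 || L) = 50.04 + j2.984 Ω = 50.13∠3.4° Ω.
Step 5 — Source phasor: V = 60.6∠144.7° V = -49.46 + j35.02 V.
Step 6 — Current: I = V / Z = -0.9433 + j0.7561 A = 1.209∠141.3° A.
Step 7 — Complex power: S = V·I* = 73.13 + j4.361 VA.
Step 8 — Real power: P = Re(S) = 73.13 W.
Step 9 — Reactive power: Q = Im(S) = 4.361 VAR.
Step 10 — Apparent power: |S| = 73.26 VA.
Step 11 — Power factor: PF = P/|S| = 0.9982 (lagging).

(a) P = 73.13 W  (b) Q = 4.361 VAR  (c) S = 73.26 VA  (d) PF = 0.9982 (lagging)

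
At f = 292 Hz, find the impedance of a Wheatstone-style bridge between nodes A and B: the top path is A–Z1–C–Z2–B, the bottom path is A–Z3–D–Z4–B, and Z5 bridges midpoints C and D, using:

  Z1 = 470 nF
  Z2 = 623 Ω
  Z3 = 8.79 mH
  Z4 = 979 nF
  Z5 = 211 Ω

Step 1 — Angular frequency: ω = 2π·f = 2π·292 = 1835 rad/s.
Step 2 — Component impedances:
  Z1: Z = 1/(jωC) = -j/(ω·C) = 0 - j1160 Ω
  Z2: Z = R = 623 Ω
  Z3: Z = jωL = j·1835·0.00879 = 0 + j16.13 Ω
  Z4: Z = 1/(jωC) = -j/(ω·C) = 0 - j556.7 Ω
  Z5: Z = R = 211 Ω
Step 3 — Bridge requires nodal analysis (the Z5 bridge couples midpoints C and D, so the two paths cannot be reduced to a simple series/parallel combination). Setting node B to ground and injecting 1 A at node A, the 3-node admittance system at A, C, D solves to V_A = Z_AB = 248.5 - j365.7 Ω = 442.1∠-55.8° Ω.

Z = 248.5 - j365.7 Ω = 442.1∠-55.8° Ω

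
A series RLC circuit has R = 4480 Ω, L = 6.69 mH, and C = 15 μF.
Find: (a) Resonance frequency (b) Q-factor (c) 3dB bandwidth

Step 1 — Resonance: ω₀ = 1/√(LC) = 1/√(0.00669·1.5e-05) = 3157 rad/s.
Step 2 — f₀ = ω₀/(2π) = 502.4 Hz.
Step 3 — Series Q: Q = ω₀L/R = 3157·0.00669/4480 = 0.004714.
Step 4 — Bandwidth: Δω = ω₀/Q = 6.697e+05 rad/s; BW = Δω/(2π) = 1.066e+05 Hz.

(a) f₀ = 502.4 Hz  (b) Q = 0.004714  (c) BW = 1.066e+05 Hz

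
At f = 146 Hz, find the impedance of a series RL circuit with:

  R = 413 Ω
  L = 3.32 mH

Step 1 — Angular frequency: ω = 2π·f = 2π·146 = 917.3 rad/s.
Step 2 — Component impedances:
  R: Z = R = 413 Ω
  L: Z = jωL = j·917.3·0.00332 = 0 + j3.046 Ω
Step 3 — Series combination: Z_total = R + L = 413 + j3.046 Ω = 413∠0.4° Ω.

Z = 413 + j3.046 Ω = 413∠0.4° Ω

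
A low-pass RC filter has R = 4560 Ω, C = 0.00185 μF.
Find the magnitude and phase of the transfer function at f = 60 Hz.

Step 1 — Angular frequency: ω = 2π·60 = 377 rad/s.
Step 2 — Transfer function: H(jω) = 1/(1 + jωRC).
Step 3 — Denominator: 1 + jωRC = 1 + j·377·4560·1.85e-09 = 1 + j0.00318.
Step 4 — H = 1 - j0.00318.
Step 5 — Magnitude: |H| = 1 (-0.0 dB); phase: φ = -0.2°.

|H| = 1 (-0.0 dB), φ = -0.2°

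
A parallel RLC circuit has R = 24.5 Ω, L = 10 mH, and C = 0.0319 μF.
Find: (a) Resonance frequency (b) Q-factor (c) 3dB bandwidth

Step 1 — Resonance: ω₀ = 1/√(LC) = 1/√(0.01·3.19e-08) = 5.599e+04 rad/s.
Step 2 — f₀ = ω₀/(2π) = 8911 Hz.
Step 3 — Parallel Q: Q = R/(ω₀L) = 24.5/(5.599e+04·0.01) = 0.04376.
Step 4 — Bandwidth: Δω = ω₀/Q = 1.28e+06 rad/s; BW = Δω/(2π) = 2.036e+05 Hz.

(a) f₀ = 8911 Hz  (b) Q = 0.04376  (c) BW = 2.036e+05 Hz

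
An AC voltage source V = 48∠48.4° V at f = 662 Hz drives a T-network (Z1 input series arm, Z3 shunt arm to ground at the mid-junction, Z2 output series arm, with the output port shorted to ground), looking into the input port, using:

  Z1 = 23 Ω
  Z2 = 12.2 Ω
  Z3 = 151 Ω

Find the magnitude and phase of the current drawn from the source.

Step 1 — Angular frequency: ω = 2π·f = 2π·662 = 4159 rad/s.
Step 2 — Component impedances:
  Z1: Z = R = 23 Ω
  Z2: Z = R = 12.2 Ω
  Z3: Z = R = 151 Ω
Step 3 — With the output port shorted to ground, the output series arm Z2 runs from the junction to ground; the shunt arm Z3 also runs from the junction to ground. They appear in parallel: Z3 || Z2 = 11.29 Ω.
Step 4 — Series with input arm Z1: Z_in = Z1 + (Z3 || Z2) = 34.29 Ω = 34.29∠0.0° Ω.
Step 5 — Source phasor: V = 48∠48.4° V = 31.87 + j35.89 V.
Step 6 — Ohm's law: I = V / Z_total = (31.87 + j35.89) / (34.29) = 0.9294 + j1.047 A.
Step 7 — Convert to polar: |I| = 1.4 A, ∠I = 48.4°.

I = 1.4∠48.4° A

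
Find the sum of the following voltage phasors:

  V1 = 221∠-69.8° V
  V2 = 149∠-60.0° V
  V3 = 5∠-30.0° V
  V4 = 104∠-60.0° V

Step 1 — Convert each phasor to rectangular form:
  V1 = 221·(cos(-69.8°) + j·sin(-69.8°)) = 76.31 - j207.4 V
  V2 = 149·(cos(-60.0°) + j·sin(-60.0°)) = 74.5 - j129 V
  V3 = 5·(cos(-30.0°) + j·sin(-30.0°)) = 4.33 - j2.5 V
  V4 = 104·(cos(-60.0°) + j·sin(-60.0°)) = 52 - j90.07 V
Step 2 — Sum components: V_total = 207.1 - j429 V.
Step 3 — Convert to polar: |V_total| = 476.4 V, ∠V_total = -64.2°.

V_total = 476.4∠-64.2° V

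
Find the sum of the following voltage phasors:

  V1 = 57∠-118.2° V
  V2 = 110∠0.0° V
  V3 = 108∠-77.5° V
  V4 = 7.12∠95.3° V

Step 1 — Convert each phasor to rectangular form:
  V1 = 57·(cos(-118.2°) + j·sin(-118.2°)) = -26.94 - j50.23 V
  V2 = 110·(cos(0.0°) + j·sin(0.0°)) = 110 V
  V3 = 108·(cos(-77.5°) + j·sin(-77.5°)) = 23.38 - j105.4 V
  V4 = 7.12·(cos(95.3°) + j·sin(95.3°)) = -0.6577 + j7.09 V
Step 2 — Sum components: V_total = 105.8 - j148.6 V.
Step 3 — Convert to polar: |V_total| = 182.4 V, ∠V_total = -54.6°.

V_total = 182.4∠-54.6° V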